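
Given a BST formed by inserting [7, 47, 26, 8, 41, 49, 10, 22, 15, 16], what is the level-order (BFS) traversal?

Tree insertion order: [7, 47, 26, 8, 41, 49, 10, 22, 15, 16]
Tree (level-order array): [7, None, 47, 26, 49, 8, 41, None, None, None, 10, None, None, None, 22, 15, None, None, 16]
BFS from the root, enqueuing left then right child of each popped node:
  queue [7] -> pop 7, enqueue [47], visited so far: [7]
  queue [47] -> pop 47, enqueue [26, 49], visited so far: [7, 47]
  queue [26, 49] -> pop 26, enqueue [8, 41], visited so far: [7, 47, 26]
  queue [49, 8, 41] -> pop 49, enqueue [none], visited so far: [7, 47, 26, 49]
  queue [8, 41] -> pop 8, enqueue [10], visited so far: [7, 47, 26, 49, 8]
  queue [41, 10] -> pop 41, enqueue [none], visited so far: [7, 47, 26, 49, 8, 41]
  queue [10] -> pop 10, enqueue [22], visited so far: [7, 47, 26, 49, 8, 41, 10]
  queue [22] -> pop 22, enqueue [15], visited so far: [7, 47, 26, 49, 8, 41, 10, 22]
  queue [15] -> pop 15, enqueue [16], visited so far: [7, 47, 26, 49, 8, 41, 10, 22, 15]
  queue [16] -> pop 16, enqueue [none], visited so far: [7, 47, 26, 49, 8, 41, 10, 22, 15, 16]
Result: [7, 47, 26, 49, 8, 41, 10, 22, 15, 16]


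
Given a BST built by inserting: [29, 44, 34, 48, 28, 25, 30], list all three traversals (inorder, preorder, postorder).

Tree insertion order: [29, 44, 34, 48, 28, 25, 30]
Tree (level-order array): [29, 28, 44, 25, None, 34, 48, None, None, 30]
Inorder (L, root, R): [25, 28, 29, 30, 34, 44, 48]
Preorder (root, L, R): [29, 28, 25, 44, 34, 30, 48]
Postorder (L, R, root): [25, 28, 30, 34, 48, 44, 29]


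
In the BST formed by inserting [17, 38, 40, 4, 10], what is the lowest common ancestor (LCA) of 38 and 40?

Tree insertion order: [17, 38, 40, 4, 10]
Tree (level-order array): [17, 4, 38, None, 10, None, 40]
In a BST, the LCA of p=38, q=40 is the first node v on the
root-to-leaf path with p <= v <= q (go left if both < v, right if both > v).
Walk from root:
  at 17: both 38 and 40 > 17, go right
  at 38: 38 <= 38 <= 40, this is the LCA
LCA = 38


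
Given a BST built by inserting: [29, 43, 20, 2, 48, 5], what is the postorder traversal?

Tree insertion order: [29, 43, 20, 2, 48, 5]
Tree (level-order array): [29, 20, 43, 2, None, None, 48, None, 5]
Postorder traversal: [5, 2, 20, 48, 43, 29]


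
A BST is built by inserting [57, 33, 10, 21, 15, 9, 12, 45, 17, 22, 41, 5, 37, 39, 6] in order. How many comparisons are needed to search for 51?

Search path for 51: 57 -> 33 -> 45
Found: False
Comparisons: 3


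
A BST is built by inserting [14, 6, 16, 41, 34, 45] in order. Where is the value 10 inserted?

Starting tree (level order): [14, 6, 16, None, None, None, 41, 34, 45]
Insertion path: 14 -> 6
Result: insert 10 as right child of 6
Final tree (level order): [14, 6, 16, None, 10, None, 41, None, None, 34, 45]


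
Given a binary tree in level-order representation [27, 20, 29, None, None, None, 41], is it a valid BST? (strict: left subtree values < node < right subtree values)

Level-order array: [27, 20, 29, None, None, None, 41]
Validate using subtree bounds (lo, hi): at each node, require lo < value < hi,
then recurse left with hi=value and right with lo=value.
Preorder trace (stopping at first violation):
  at node 27 with bounds (-inf, +inf): OK
  at node 20 with bounds (-inf, 27): OK
  at node 29 with bounds (27, +inf): OK
  at node 41 with bounds (29, +inf): OK
No violation found at any node.
Result: Valid BST


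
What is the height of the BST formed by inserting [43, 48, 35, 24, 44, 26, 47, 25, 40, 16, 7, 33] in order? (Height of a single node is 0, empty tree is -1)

Insertion order: [43, 48, 35, 24, 44, 26, 47, 25, 40, 16, 7, 33]
Tree (level-order array): [43, 35, 48, 24, 40, 44, None, 16, 26, None, None, None, 47, 7, None, 25, 33]
Compute height bottom-up (empty subtree = -1):
  height(7) = 1 + max(-1, -1) = 0
  height(16) = 1 + max(0, -1) = 1
  height(25) = 1 + max(-1, -1) = 0
  height(33) = 1 + max(-1, -1) = 0
  height(26) = 1 + max(0, 0) = 1
  height(24) = 1 + max(1, 1) = 2
  height(40) = 1 + max(-1, -1) = 0
  height(35) = 1 + max(2, 0) = 3
  height(47) = 1 + max(-1, -1) = 0
  height(44) = 1 + max(-1, 0) = 1
  height(48) = 1 + max(1, -1) = 2
  height(43) = 1 + max(3, 2) = 4
Height = 4


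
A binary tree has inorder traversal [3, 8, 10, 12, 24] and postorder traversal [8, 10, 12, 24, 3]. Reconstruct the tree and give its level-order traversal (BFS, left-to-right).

Inorder:   [3, 8, 10, 12, 24]
Postorder: [8, 10, 12, 24, 3]
Algorithm: postorder visits root last, so walk postorder right-to-left;
each value is the root of the current inorder slice — split it at that
value, recurse on the right subtree first, then the left.
Recursive splits:
  root=3; inorder splits into left=[], right=[8, 10, 12, 24]
  root=24; inorder splits into left=[8, 10, 12], right=[]
  root=12; inorder splits into left=[8, 10], right=[]
  root=10; inorder splits into left=[8], right=[]
  root=8; inorder splits into left=[], right=[]
Reconstructed level-order: [3, 24, 12, 10, 8]


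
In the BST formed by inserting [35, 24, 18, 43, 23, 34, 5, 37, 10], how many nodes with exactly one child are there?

Tree built from: [35, 24, 18, 43, 23, 34, 5, 37, 10]
Tree (level-order array): [35, 24, 43, 18, 34, 37, None, 5, 23, None, None, None, None, None, 10]
Rule: These are nodes with exactly 1 non-null child.
Per-node child counts:
  node 35: 2 child(ren)
  node 24: 2 child(ren)
  node 18: 2 child(ren)
  node 5: 1 child(ren)
  node 10: 0 child(ren)
  node 23: 0 child(ren)
  node 34: 0 child(ren)
  node 43: 1 child(ren)
  node 37: 0 child(ren)
Matching nodes: [5, 43]
Count of nodes with exactly one child: 2


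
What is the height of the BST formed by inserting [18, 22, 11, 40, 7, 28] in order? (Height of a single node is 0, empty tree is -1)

Insertion order: [18, 22, 11, 40, 7, 28]
Tree (level-order array): [18, 11, 22, 7, None, None, 40, None, None, 28]
Compute height bottom-up (empty subtree = -1):
  height(7) = 1 + max(-1, -1) = 0
  height(11) = 1 + max(0, -1) = 1
  height(28) = 1 + max(-1, -1) = 0
  height(40) = 1 + max(0, -1) = 1
  height(22) = 1 + max(-1, 1) = 2
  height(18) = 1 + max(1, 2) = 3
Height = 3


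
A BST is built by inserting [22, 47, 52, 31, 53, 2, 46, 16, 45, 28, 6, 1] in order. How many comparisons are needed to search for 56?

Search path for 56: 22 -> 47 -> 52 -> 53
Found: False
Comparisons: 4


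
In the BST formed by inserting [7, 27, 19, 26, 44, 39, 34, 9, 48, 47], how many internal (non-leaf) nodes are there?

Tree built from: [7, 27, 19, 26, 44, 39, 34, 9, 48, 47]
Tree (level-order array): [7, None, 27, 19, 44, 9, 26, 39, 48, None, None, None, None, 34, None, 47]
Rule: An internal node has at least one child.
Per-node child counts:
  node 7: 1 child(ren)
  node 27: 2 child(ren)
  node 19: 2 child(ren)
  node 9: 0 child(ren)
  node 26: 0 child(ren)
  node 44: 2 child(ren)
  node 39: 1 child(ren)
  node 34: 0 child(ren)
  node 48: 1 child(ren)
  node 47: 0 child(ren)
Matching nodes: [7, 27, 19, 44, 39, 48]
Count of internal (non-leaf) nodes: 6


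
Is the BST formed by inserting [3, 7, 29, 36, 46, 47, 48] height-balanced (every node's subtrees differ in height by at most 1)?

Tree (level-order array): [3, None, 7, None, 29, None, 36, None, 46, None, 47, None, 48]
Definition: a tree is height-balanced if, at every node, |h(left) - h(right)| <= 1 (empty subtree has height -1).
Bottom-up per-node check:
  node 48: h_left=-1, h_right=-1, diff=0 [OK], height=0
  node 47: h_left=-1, h_right=0, diff=1 [OK], height=1
  node 46: h_left=-1, h_right=1, diff=2 [FAIL (|-1-1|=2 > 1)], height=2
  node 36: h_left=-1, h_right=2, diff=3 [FAIL (|-1-2|=3 > 1)], height=3
  node 29: h_left=-1, h_right=3, diff=4 [FAIL (|-1-3|=4 > 1)], height=4
  node 7: h_left=-1, h_right=4, diff=5 [FAIL (|-1-4|=5 > 1)], height=5
  node 3: h_left=-1, h_right=5, diff=6 [FAIL (|-1-5|=6 > 1)], height=6
Node 46 violates the condition: |-1 - 1| = 2 > 1.
Result: Not balanced


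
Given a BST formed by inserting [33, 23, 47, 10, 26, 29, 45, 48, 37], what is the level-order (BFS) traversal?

Tree insertion order: [33, 23, 47, 10, 26, 29, 45, 48, 37]
Tree (level-order array): [33, 23, 47, 10, 26, 45, 48, None, None, None, 29, 37]
BFS from the root, enqueuing left then right child of each popped node:
  queue [33] -> pop 33, enqueue [23, 47], visited so far: [33]
  queue [23, 47] -> pop 23, enqueue [10, 26], visited so far: [33, 23]
  queue [47, 10, 26] -> pop 47, enqueue [45, 48], visited so far: [33, 23, 47]
  queue [10, 26, 45, 48] -> pop 10, enqueue [none], visited so far: [33, 23, 47, 10]
  queue [26, 45, 48] -> pop 26, enqueue [29], visited so far: [33, 23, 47, 10, 26]
  queue [45, 48, 29] -> pop 45, enqueue [37], visited so far: [33, 23, 47, 10, 26, 45]
  queue [48, 29, 37] -> pop 48, enqueue [none], visited so far: [33, 23, 47, 10, 26, 45, 48]
  queue [29, 37] -> pop 29, enqueue [none], visited so far: [33, 23, 47, 10, 26, 45, 48, 29]
  queue [37] -> pop 37, enqueue [none], visited so far: [33, 23, 47, 10, 26, 45, 48, 29, 37]
Result: [33, 23, 47, 10, 26, 45, 48, 29, 37]


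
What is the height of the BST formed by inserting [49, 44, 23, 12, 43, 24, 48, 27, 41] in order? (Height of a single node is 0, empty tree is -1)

Insertion order: [49, 44, 23, 12, 43, 24, 48, 27, 41]
Tree (level-order array): [49, 44, None, 23, 48, 12, 43, None, None, None, None, 24, None, None, 27, None, 41]
Compute height bottom-up (empty subtree = -1):
  height(12) = 1 + max(-1, -1) = 0
  height(41) = 1 + max(-1, -1) = 0
  height(27) = 1 + max(-1, 0) = 1
  height(24) = 1 + max(-1, 1) = 2
  height(43) = 1 + max(2, -1) = 3
  height(23) = 1 + max(0, 3) = 4
  height(48) = 1 + max(-1, -1) = 0
  height(44) = 1 + max(4, 0) = 5
  height(49) = 1 + max(5, -1) = 6
Height = 6


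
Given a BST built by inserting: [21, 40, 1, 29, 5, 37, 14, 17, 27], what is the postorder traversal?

Tree insertion order: [21, 40, 1, 29, 5, 37, 14, 17, 27]
Tree (level-order array): [21, 1, 40, None, 5, 29, None, None, 14, 27, 37, None, 17]
Postorder traversal: [17, 14, 5, 1, 27, 37, 29, 40, 21]


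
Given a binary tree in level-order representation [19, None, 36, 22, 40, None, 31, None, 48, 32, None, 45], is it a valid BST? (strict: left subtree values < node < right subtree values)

Level-order array: [19, None, 36, 22, 40, None, 31, None, 48, 32, None, 45]
Validate using subtree bounds (lo, hi): at each node, require lo < value < hi,
then recurse left with hi=value and right with lo=value.
Preorder trace (stopping at first violation):
  at node 19 with bounds (-inf, +inf): OK
  at node 36 with bounds (19, +inf): OK
  at node 22 with bounds (19, 36): OK
  at node 31 with bounds (22, 36): OK
  at node 32 with bounds (22, 31): VIOLATION
Node 32 violates its bound: not (22 < 32 < 31).
Result: Not a valid BST


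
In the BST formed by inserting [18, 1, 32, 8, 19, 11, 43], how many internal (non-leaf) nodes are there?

Tree built from: [18, 1, 32, 8, 19, 11, 43]
Tree (level-order array): [18, 1, 32, None, 8, 19, 43, None, 11]
Rule: An internal node has at least one child.
Per-node child counts:
  node 18: 2 child(ren)
  node 1: 1 child(ren)
  node 8: 1 child(ren)
  node 11: 0 child(ren)
  node 32: 2 child(ren)
  node 19: 0 child(ren)
  node 43: 0 child(ren)
Matching nodes: [18, 1, 8, 32]
Count of internal (non-leaf) nodes: 4


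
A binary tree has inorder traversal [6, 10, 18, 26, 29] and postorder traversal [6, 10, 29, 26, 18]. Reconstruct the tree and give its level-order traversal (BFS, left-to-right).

Inorder:   [6, 10, 18, 26, 29]
Postorder: [6, 10, 29, 26, 18]
Algorithm: postorder visits root last, so walk postorder right-to-left;
each value is the root of the current inorder slice — split it at that
value, recurse on the right subtree first, then the left.
Recursive splits:
  root=18; inorder splits into left=[6, 10], right=[26, 29]
  root=26; inorder splits into left=[], right=[29]
  root=29; inorder splits into left=[], right=[]
  root=10; inorder splits into left=[6], right=[]
  root=6; inorder splits into left=[], right=[]
Reconstructed level-order: [18, 10, 26, 6, 29]


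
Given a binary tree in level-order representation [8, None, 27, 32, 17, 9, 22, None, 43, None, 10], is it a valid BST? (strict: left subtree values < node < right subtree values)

Level-order array: [8, None, 27, 32, 17, 9, 22, None, 43, None, 10]
Validate using subtree bounds (lo, hi): at each node, require lo < value < hi,
then recurse left with hi=value and right with lo=value.
Preorder trace (stopping at first violation):
  at node 8 with bounds (-inf, +inf): OK
  at node 27 with bounds (8, +inf): OK
  at node 32 with bounds (8, 27): VIOLATION
Node 32 violates its bound: not (8 < 32 < 27).
Result: Not a valid BST


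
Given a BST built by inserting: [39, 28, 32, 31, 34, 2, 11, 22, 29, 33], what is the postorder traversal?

Tree insertion order: [39, 28, 32, 31, 34, 2, 11, 22, 29, 33]
Tree (level-order array): [39, 28, None, 2, 32, None, 11, 31, 34, None, 22, 29, None, 33]
Postorder traversal: [22, 11, 2, 29, 31, 33, 34, 32, 28, 39]


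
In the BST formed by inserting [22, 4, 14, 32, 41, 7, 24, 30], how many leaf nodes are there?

Tree built from: [22, 4, 14, 32, 41, 7, 24, 30]
Tree (level-order array): [22, 4, 32, None, 14, 24, 41, 7, None, None, 30]
Rule: A leaf has 0 children.
Per-node child counts:
  node 22: 2 child(ren)
  node 4: 1 child(ren)
  node 14: 1 child(ren)
  node 7: 0 child(ren)
  node 32: 2 child(ren)
  node 24: 1 child(ren)
  node 30: 0 child(ren)
  node 41: 0 child(ren)
Matching nodes: [7, 30, 41]
Count of leaf nodes: 3


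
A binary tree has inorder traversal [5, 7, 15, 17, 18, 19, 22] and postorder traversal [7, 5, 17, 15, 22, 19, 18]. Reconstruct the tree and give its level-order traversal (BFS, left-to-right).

Inorder:   [5, 7, 15, 17, 18, 19, 22]
Postorder: [7, 5, 17, 15, 22, 19, 18]
Algorithm: postorder visits root last, so walk postorder right-to-left;
each value is the root of the current inorder slice — split it at that
value, recurse on the right subtree first, then the left.
Recursive splits:
  root=18; inorder splits into left=[5, 7, 15, 17], right=[19, 22]
  root=19; inorder splits into left=[], right=[22]
  root=22; inorder splits into left=[], right=[]
  root=15; inorder splits into left=[5, 7], right=[17]
  root=17; inorder splits into left=[], right=[]
  root=5; inorder splits into left=[], right=[7]
  root=7; inorder splits into left=[], right=[]
Reconstructed level-order: [18, 15, 19, 5, 17, 22, 7]


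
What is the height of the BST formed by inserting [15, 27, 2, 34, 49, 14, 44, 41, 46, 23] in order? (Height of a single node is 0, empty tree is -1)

Insertion order: [15, 27, 2, 34, 49, 14, 44, 41, 46, 23]
Tree (level-order array): [15, 2, 27, None, 14, 23, 34, None, None, None, None, None, 49, 44, None, 41, 46]
Compute height bottom-up (empty subtree = -1):
  height(14) = 1 + max(-1, -1) = 0
  height(2) = 1 + max(-1, 0) = 1
  height(23) = 1 + max(-1, -1) = 0
  height(41) = 1 + max(-1, -1) = 0
  height(46) = 1 + max(-1, -1) = 0
  height(44) = 1 + max(0, 0) = 1
  height(49) = 1 + max(1, -1) = 2
  height(34) = 1 + max(-1, 2) = 3
  height(27) = 1 + max(0, 3) = 4
  height(15) = 1 + max(1, 4) = 5
Height = 5


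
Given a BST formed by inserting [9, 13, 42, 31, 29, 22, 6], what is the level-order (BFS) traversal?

Tree insertion order: [9, 13, 42, 31, 29, 22, 6]
Tree (level-order array): [9, 6, 13, None, None, None, 42, 31, None, 29, None, 22]
BFS from the root, enqueuing left then right child of each popped node:
  queue [9] -> pop 9, enqueue [6, 13], visited so far: [9]
  queue [6, 13] -> pop 6, enqueue [none], visited so far: [9, 6]
  queue [13] -> pop 13, enqueue [42], visited so far: [9, 6, 13]
  queue [42] -> pop 42, enqueue [31], visited so far: [9, 6, 13, 42]
  queue [31] -> pop 31, enqueue [29], visited so far: [9, 6, 13, 42, 31]
  queue [29] -> pop 29, enqueue [22], visited so far: [9, 6, 13, 42, 31, 29]
  queue [22] -> pop 22, enqueue [none], visited so far: [9, 6, 13, 42, 31, 29, 22]
Result: [9, 6, 13, 42, 31, 29, 22]


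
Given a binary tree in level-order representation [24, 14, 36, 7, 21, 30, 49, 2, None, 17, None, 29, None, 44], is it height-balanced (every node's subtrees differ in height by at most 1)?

Tree (level-order array): [24, 14, 36, 7, 21, 30, 49, 2, None, 17, None, 29, None, 44]
Definition: a tree is height-balanced if, at every node, |h(left) - h(right)| <= 1 (empty subtree has height -1).
Bottom-up per-node check:
  node 2: h_left=-1, h_right=-1, diff=0 [OK], height=0
  node 7: h_left=0, h_right=-1, diff=1 [OK], height=1
  node 17: h_left=-1, h_right=-1, diff=0 [OK], height=0
  node 21: h_left=0, h_right=-1, diff=1 [OK], height=1
  node 14: h_left=1, h_right=1, diff=0 [OK], height=2
  node 29: h_left=-1, h_right=-1, diff=0 [OK], height=0
  node 30: h_left=0, h_right=-1, diff=1 [OK], height=1
  node 44: h_left=-1, h_right=-1, diff=0 [OK], height=0
  node 49: h_left=0, h_right=-1, diff=1 [OK], height=1
  node 36: h_left=1, h_right=1, diff=0 [OK], height=2
  node 24: h_left=2, h_right=2, diff=0 [OK], height=3
All nodes satisfy the balance condition.
Result: Balanced


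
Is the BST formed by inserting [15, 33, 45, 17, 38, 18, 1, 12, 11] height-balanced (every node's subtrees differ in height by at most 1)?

Tree (level-order array): [15, 1, 33, None, 12, 17, 45, 11, None, None, 18, 38]
Definition: a tree is height-balanced if, at every node, |h(left) - h(right)| <= 1 (empty subtree has height -1).
Bottom-up per-node check:
  node 11: h_left=-1, h_right=-1, diff=0 [OK], height=0
  node 12: h_left=0, h_right=-1, diff=1 [OK], height=1
  node 1: h_left=-1, h_right=1, diff=2 [FAIL (|-1-1|=2 > 1)], height=2
  node 18: h_left=-1, h_right=-1, diff=0 [OK], height=0
  node 17: h_left=-1, h_right=0, diff=1 [OK], height=1
  node 38: h_left=-1, h_right=-1, diff=0 [OK], height=0
  node 45: h_left=0, h_right=-1, diff=1 [OK], height=1
  node 33: h_left=1, h_right=1, diff=0 [OK], height=2
  node 15: h_left=2, h_right=2, diff=0 [OK], height=3
Node 1 violates the condition: |-1 - 1| = 2 > 1.
Result: Not balanced


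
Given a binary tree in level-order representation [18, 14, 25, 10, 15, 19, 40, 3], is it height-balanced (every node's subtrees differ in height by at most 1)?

Tree (level-order array): [18, 14, 25, 10, 15, 19, 40, 3]
Definition: a tree is height-balanced if, at every node, |h(left) - h(right)| <= 1 (empty subtree has height -1).
Bottom-up per-node check:
  node 3: h_left=-1, h_right=-1, diff=0 [OK], height=0
  node 10: h_left=0, h_right=-1, diff=1 [OK], height=1
  node 15: h_left=-1, h_right=-1, diff=0 [OK], height=0
  node 14: h_left=1, h_right=0, diff=1 [OK], height=2
  node 19: h_left=-1, h_right=-1, diff=0 [OK], height=0
  node 40: h_left=-1, h_right=-1, diff=0 [OK], height=0
  node 25: h_left=0, h_right=0, diff=0 [OK], height=1
  node 18: h_left=2, h_right=1, diff=1 [OK], height=3
All nodes satisfy the balance condition.
Result: Balanced


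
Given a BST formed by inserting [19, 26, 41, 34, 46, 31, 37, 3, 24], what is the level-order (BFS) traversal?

Tree insertion order: [19, 26, 41, 34, 46, 31, 37, 3, 24]
Tree (level-order array): [19, 3, 26, None, None, 24, 41, None, None, 34, 46, 31, 37]
BFS from the root, enqueuing left then right child of each popped node:
  queue [19] -> pop 19, enqueue [3, 26], visited so far: [19]
  queue [3, 26] -> pop 3, enqueue [none], visited so far: [19, 3]
  queue [26] -> pop 26, enqueue [24, 41], visited so far: [19, 3, 26]
  queue [24, 41] -> pop 24, enqueue [none], visited so far: [19, 3, 26, 24]
  queue [41] -> pop 41, enqueue [34, 46], visited so far: [19, 3, 26, 24, 41]
  queue [34, 46] -> pop 34, enqueue [31, 37], visited so far: [19, 3, 26, 24, 41, 34]
  queue [46, 31, 37] -> pop 46, enqueue [none], visited so far: [19, 3, 26, 24, 41, 34, 46]
  queue [31, 37] -> pop 31, enqueue [none], visited so far: [19, 3, 26, 24, 41, 34, 46, 31]
  queue [37] -> pop 37, enqueue [none], visited so far: [19, 3, 26, 24, 41, 34, 46, 31, 37]
Result: [19, 3, 26, 24, 41, 34, 46, 31, 37]


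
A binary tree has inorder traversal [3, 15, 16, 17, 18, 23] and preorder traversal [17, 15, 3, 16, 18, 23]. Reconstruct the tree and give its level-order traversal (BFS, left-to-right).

Inorder:  [3, 15, 16, 17, 18, 23]
Preorder: [17, 15, 3, 16, 18, 23]
Algorithm: preorder visits root first, so consume preorder in order;
for each root, split the current inorder slice at that value into
left-subtree inorder and right-subtree inorder, then recurse.
Recursive splits:
  root=17; inorder splits into left=[3, 15, 16], right=[18, 23]
  root=15; inorder splits into left=[3], right=[16]
  root=3; inorder splits into left=[], right=[]
  root=16; inorder splits into left=[], right=[]
  root=18; inorder splits into left=[], right=[23]
  root=23; inorder splits into left=[], right=[]
Reconstructed level-order: [17, 15, 18, 3, 16, 23]


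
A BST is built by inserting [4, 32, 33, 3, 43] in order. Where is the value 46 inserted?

Starting tree (level order): [4, 3, 32, None, None, None, 33, None, 43]
Insertion path: 4 -> 32 -> 33 -> 43
Result: insert 46 as right child of 43
Final tree (level order): [4, 3, 32, None, None, None, 33, None, 43, None, 46]


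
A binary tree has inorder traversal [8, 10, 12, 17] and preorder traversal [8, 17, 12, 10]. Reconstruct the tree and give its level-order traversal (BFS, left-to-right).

Inorder:  [8, 10, 12, 17]
Preorder: [8, 17, 12, 10]
Algorithm: preorder visits root first, so consume preorder in order;
for each root, split the current inorder slice at that value into
left-subtree inorder and right-subtree inorder, then recurse.
Recursive splits:
  root=8; inorder splits into left=[], right=[10, 12, 17]
  root=17; inorder splits into left=[10, 12], right=[]
  root=12; inorder splits into left=[10], right=[]
  root=10; inorder splits into left=[], right=[]
Reconstructed level-order: [8, 17, 12, 10]


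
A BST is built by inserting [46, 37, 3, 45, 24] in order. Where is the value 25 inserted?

Starting tree (level order): [46, 37, None, 3, 45, None, 24]
Insertion path: 46 -> 37 -> 3 -> 24
Result: insert 25 as right child of 24
Final tree (level order): [46, 37, None, 3, 45, None, 24, None, None, None, 25]


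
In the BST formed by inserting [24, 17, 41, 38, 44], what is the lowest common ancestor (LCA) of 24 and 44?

Tree insertion order: [24, 17, 41, 38, 44]
Tree (level-order array): [24, 17, 41, None, None, 38, 44]
In a BST, the LCA of p=24, q=44 is the first node v on the
root-to-leaf path with p <= v <= q (go left if both < v, right if both > v).
Walk from root:
  at 24: 24 <= 24 <= 44, this is the LCA
LCA = 24


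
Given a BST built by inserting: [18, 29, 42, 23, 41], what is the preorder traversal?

Tree insertion order: [18, 29, 42, 23, 41]
Tree (level-order array): [18, None, 29, 23, 42, None, None, 41]
Preorder traversal: [18, 29, 23, 42, 41]


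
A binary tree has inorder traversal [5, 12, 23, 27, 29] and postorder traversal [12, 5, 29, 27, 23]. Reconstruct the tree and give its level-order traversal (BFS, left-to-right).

Inorder:   [5, 12, 23, 27, 29]
Postorder: [12, 5, 29, 27, 23]
Algorithm: postorder visits root last, so walk postorder right-to-left;
each value is the root of the current inorder slice — split it at that
value, recurse on the right subtree first, then the left.
Recursive splits:
  root=23; inorder splits into left=[5, 12], right=[27, 29]
  root=27; inorder splits into left=[], right=[29]
  root=29; inorder splits into left=[], right=[]
  root=5; inorder splits into left=[], right=[12]
  root=12; inorder splits into left=[], right=[]
Reconstructed level-order: [23, 5, 27, 12, 29]


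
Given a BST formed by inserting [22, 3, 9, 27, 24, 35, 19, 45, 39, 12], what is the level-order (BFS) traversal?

Tree insertion order: [22, 3, 9, 27, 24, 35, 19, 45, 39, 12]
Tree (level-order array): [22, 3, 27, None, 9, 24, 35, None, 19, None, None, None, 45, 12, None, 39]
BFS from the root, enqueuing left then right child of each popped node:
  queue [22] -> pop 22, enqueue [3, 27], visited so far: [22]
  queue [3, 27] -> pop 3, enqueue [9], visited so far: [22, 3]
  queue [27, 9] -> pop 27, enqueue [24, 35], visited so far: [22, 3, 27]
  queue [9, 24, 35] -> pop 9, enqueue [19], visited so far: [22, 3, 27, 9]
  queue [24, 35, 19] -> pop 24, enqueue [none], visited so far: [22, 3, 27, 9, 24]
  queue [35, 19] -> pop 35, enqueue [45], visited so far: [22, 3, 27, 9, 24, 35]
  queue [19, 45] -> pop 19, enqueue [12], visited so far: [22, 3, 27, 9, 24, 35, 19]
  queue [45, 12] -> pop 45, enqueue [39], visited so far: [22, 3, 27, 9, 24, 35, 19, 45]
  queue [12, 39] -> pop 12, enqueue [none], visited so far: [22, 3, 27, 9, 24, 35, 19, 45, 12]
  queue [39] -> pop 39, enqueue [none], visited so far: [22, 3, 27, 9, 24, 35, 19, 45, 12, 39]
Result: [22, 3, 27, 9, 24, 35, 19, 45, 12, 39]


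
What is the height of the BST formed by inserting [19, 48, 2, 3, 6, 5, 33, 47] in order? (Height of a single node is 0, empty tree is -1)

Insertion order: [19, 48, 2, 3, 6, 5, 33, 47]
Tree (level-order array): [19, 2, 48, None, 3, 33, None, None, 6, None, 47, 5]
Compute height bottom-up (empty subtree = -1):
  height(5) = 1 + max(-1, -1) = 0
  height(6) = 1 + max(0, -1) = 1
  height(3) = 1 + max(-1, 1) = 2
  height(2) = 1 + max(-1, 2) = 3
  height(47) = 1 + max(-1, -1) = 0
  height(33) = 1 + max(-1, 0) = 1
  height(48) = 1 + max(1, -1) = 2
  height(19) = 1 + max(3, 2) = 4
Height = 4


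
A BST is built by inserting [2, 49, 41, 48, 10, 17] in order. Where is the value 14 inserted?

Starting tree (level order): [2, None, 49, 41, None, 10, 48, None, 17]
Insertion path: 2 -> 49 -> 41 -> 10 -> 17
Result: insert 14 as left child of 17
Final tree (level order): [2, None, 49, 41, None, 10, 48, None, 17, None, None, 14]


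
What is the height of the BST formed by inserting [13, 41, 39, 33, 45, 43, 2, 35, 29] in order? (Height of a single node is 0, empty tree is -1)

Insertion order: [13, 41, 39, 33, 45, 43, 2, 35, 29]
Tree (level-order array): [13, 2, 41, None, None, 39, 45, 33, None, 43, None, 29, 35]
Compute height bottom-up (empty subtree = -1):
  height(2) = 1 + max(-1, -1) = 0
  height(29) = 1 + max(-1, -1) = 0
  height(35) = 1 + max(-1, -1) = 0
  height(33) = 1 + max(0, 0) = 1
  height(39) = 1 + max(1, -1) = 2
  height(43) = 1 + max(-1, -1) = 0
  height(45) = 1 + max(0, -1) = 1
  height(41) = 1 + max(2, 1) = 3
  height(13) = 1 + max(0, 3) = 4
Height = 4


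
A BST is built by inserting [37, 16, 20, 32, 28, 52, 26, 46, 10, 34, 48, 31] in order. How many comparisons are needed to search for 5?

Search path for 5: 37 -> 16 -> 10
Found: False
Comparisons: 3


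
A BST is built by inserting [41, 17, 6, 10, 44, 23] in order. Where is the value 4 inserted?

Starting tree (level order): [41, 17, 44, 6, 23, None, None, None, 10]
Insertion path: 41 -> 17 -> 6
Result: insert 4 as left child of 6
Final tree (level order): [41, 17, 44, 6, 23, None, None, 4, 10]


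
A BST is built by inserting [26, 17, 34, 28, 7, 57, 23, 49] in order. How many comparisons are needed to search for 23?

Search path for 23: 26 -> 17 -> 23
Found: True
Comparisons: 3


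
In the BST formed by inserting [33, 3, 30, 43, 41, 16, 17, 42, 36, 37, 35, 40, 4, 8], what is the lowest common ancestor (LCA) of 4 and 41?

Tree insertion order: [33, 3, 30, 43, 41, 16, 17, 42, 36, 37, 35, 40, 4, 8]
Tree (level-order array): [33, 3, 43, None, 30, 41, None, 16, None, 36, 42, 4, 17, 35, 37, None, None, None, 8, None, None, None, None, None, 40]
In a BST, the LCA of p=4, q=41 is the first node v on the
root-to-leaf path with p <= v <= q (go left if both < v, right if both > v).
Walk from root:
  at 33: 4 <= 33 <= 41, this is the LCA
LCA = 33


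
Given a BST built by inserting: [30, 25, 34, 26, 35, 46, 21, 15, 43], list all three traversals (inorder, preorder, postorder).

Tree insertion order: [30, 25, 34, 26, 35, 46, 21, 15, 43]
Tree (level-order array): [30, 25, 34, 21, 26, None, 35, 15, None, None, None, None, 46, None, None, 43]
Inorder (L, root, R): [15, 21, 25, 26, 30, 34, 35, 43, 46]
Preorder (root, L, R): [30, 25, 21, 15, 26, 34, 35, 46, 43]
Postorder (L, R, root): [15, 21, 26, 25, 43, 46, 35, 34, 30]


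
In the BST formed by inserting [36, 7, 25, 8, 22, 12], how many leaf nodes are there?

Tree built from: [36, 7, 25, 8, 22, 12]
Tree (level-order array): [36, 7, None, None, 25, 8, None, None, 22, 12]
Rule: A leaf has 0 children.
Per-node child counts:
  node 36: 1 child(ren)
  node 7: 1 child(ren)
  node 25: 1 child(ren)
  node 8: 1 child(ren)
  node 22: 1 child(ren)
  node 12: 0 child(ren)
Matching nodes: [12]
Count of leaf nodes: 1


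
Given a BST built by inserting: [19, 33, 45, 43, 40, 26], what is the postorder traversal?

Tree insertion order: [19, 33, 45, 43, 40, 26]
Tree (level-order array): [19, None, 33, 26, 45, None, None, 43, None, 40]
Postorder traversal: [26, 40, 43, 45, 33, 19]


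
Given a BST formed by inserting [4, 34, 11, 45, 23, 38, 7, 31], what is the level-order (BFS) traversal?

Tree insertion order: [4, 34, 11, 45, 23, 38, 7, 31]
Tree (level-order array): [4, None, 34, 11, 45, 7, 23, 38, None, None, None, None, 31]
BFS from the root, enqueuing left then right child of each popped node:
  queue [4] -> pop 4, enqueue [34], visited so far: [4]
  queue [34] -> pop 34, enqueue [11, 45], visited so far: [4, 34]
  queue [11, 45] -> pop 11, enqueue [7, 23], visited so far: [4, 34, 11]
  queue [45, 7, 23] -> pop 45, enqueue [38], visited so far: [4, 34, 11, 45]
  queue [7, 23, 38] -> pop 7, enqueue [none], visited so far: [4, 34, 11, 45, 7]
  queue [23, 38] -> pop 23, enqueue [31], visited so far: [4, 34, 11, 45, 7, 23]
  queue [38, 31] -> pop 38, enqueue [none], visited so far: [4, 34, 11, 45, 7, 23, 38]
  queue [31] -> pop 31, enqueue [none], visited so far: [4, 34, 11, 45, 7, 23, 38, 31]
Result: [4, 34, 11, 45, 7, 23, 38, 31]


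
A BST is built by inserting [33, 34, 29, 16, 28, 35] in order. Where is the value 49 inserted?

Starting tree (level order): [33, 29, 34, 16, None, None, 35, None, 28]
Insertion path: 33 -> 34 -> 35
Result: insert 49 as right child of 35
Final tree (level order): [33, 29, 34, 16, None, None, 35, None, 28, None, 49]


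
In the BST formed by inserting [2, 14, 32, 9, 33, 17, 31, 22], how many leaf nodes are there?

Tree built from: [2, 14, 32, 9, 33, 17, 31, 22]
Tree (level-order array): [2, None, 14, 9, 32, None, None, 17, 33, None, 31, None, None, 22]
Rule: A leaf has 0 children.
Per-node child counts:
  node 2: 1 child(ren)
  node 14: 2 child(ren)
  node 9: 0 child(ren)
  node 32: 2 child(ren)
  node 17: 1 child(ren)
  node 31: 1 child(ren)
  node 22: 0 child(ren)
  node 33: 0 child(ren)
Matching nodes: [9, 22, 33]
Count of leaf nodes: 3


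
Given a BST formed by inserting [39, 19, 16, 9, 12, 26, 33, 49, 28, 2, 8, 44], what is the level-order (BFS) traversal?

Tree insertion order: [39, 19, 16, 9, 12, 26, 33, 49, 28, 2, 8, 44]
Tree (level-order array): [39, 19, 49, 16, 26, 44, None, 9, None, None, 33, None, None, 2, 12, 28, None, None, 8]
BFS from the root, enqueuing left then right child of each popped node:
  queue [39] -> pop 39, enqueue [19, 49], visited so far: [39]
  queue [19, 49] -> pop 19, enqueue [16, 26], visited so far: [39, 19]
  queue [49, 16, 26] -> pop 49, enqueue [44], visited so far: [39, 19, 49]
  queue [16, 26, 44] -> pop 16, enqueue [9], visited so far: [39, 19, 49, 16]
  queue [26, 44, 9] -> pop 26, enqueue [33], visited so far: [39, 19, 49, 16, 26]
  queue [44, 9, 33] -> pop 44, enqueue [none], visited so far: [39, 19, 49, 16, 26, 44]
  queue [9, 33] -> pop 9, enqueue [2, 12], visited so far: [39, 19, 49, 16, 26, 44, 9]
  queue [33, 2, 12] -> pop 33, enqueue [28], visited so far: [39, 19, 49, 16, 26, 44, 9, 33]
  queue [2, 12, 28] -> pop 2, enqueue [8], visited so far: [39, 19, 49, 16, 26, 44, 9, 33, 2]
  queue [12, 28, 8] -> pop 12, enqueue [none], visited so far: [39, 19, 49, 16, 26, 44, 9, 33, 2, 12]
  queue [28, 8] -> pop 28, enqueue [none], visited so far: [39, 19, 49, 16, 26, 44, 9, 33, 2, 12, 28]
  queue [8] -> pop 8, enqueue [none], visited so far: [39, 19, 49, 16, 26, 44, 9, 33, 2, 12, 28, 8]
Result: [39, 19, 49, 16, 26, 44, 9, 33, 2, 12, 28, 8]


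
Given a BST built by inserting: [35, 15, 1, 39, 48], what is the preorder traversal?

Tree insertion order: [35, 15, 1, 39, 48]
Tree (level-order array): [35, 15, 39, 1, None, None, 48]
Preorder traversal: [35, 15, 1, 39, 48]


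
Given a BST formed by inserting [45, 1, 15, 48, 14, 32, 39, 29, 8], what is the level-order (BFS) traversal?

Tree insertion order: [45, 1, 15, 48, 14, 32, 39, 29, 8]
Tree (level-order array): [45, 1, 48, None, 15, None, None, 14, 32, 8, None, 29, 39]
BFS from the root, enqueuing left then right child of each popped node:
  queue [45] -> pop 45, enqueue [1, 48], visited so far: [45]
  queue [1, 48] -> pop 1, enqueue [15], visited so far: [45, 1]
  queue [48, 15] -> pop 48, enqueue [none], visited so far: [45, 1, 48]
  queue [15] -> pop 15, enqueue [14, 32], visited so far: [45, 1, 48, 15]
  queue [14, 32] -> pop 14, enqueue [8], visited so far: [45, 1, 48, 15, 14]
  queue [32, 8] -> pop 32, enqueue [29, 39], visited so far: [45, 1, 48, 15, 14, 32]
  queue [8, 29, 39] -> pop 8, enqueue [none], visited so far: [45, 1, 48, 15, 14, 32, 8]
  queue [29, 39] -> pop 29, enqueue [none], visited so far: [45, 1, 48, 15, 14, 32, 8, 29]
  queue [39] -> pop 39, enqueue [none], visited so far: [45, 1, 48, 15, 14, 32, 8, 29, 39]
Result: [45, 1, 48, 15, 14, 32, 8, 29, 39]


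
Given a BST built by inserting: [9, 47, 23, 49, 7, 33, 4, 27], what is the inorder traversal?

Tree insertion order: [9, 47, 23, 49, 7, 33, 4, 27]
Tree (level-order array): [9, 7, 47, 4, None, 23, 49, None, None, None, 33, None, None, 27]
Inorder traversal: [4, 7, 9, 23, 27, 33, 47, 49]


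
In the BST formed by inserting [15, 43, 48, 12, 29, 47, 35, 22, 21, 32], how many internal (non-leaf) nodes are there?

Tree built from: [15, 43, 48, 12, 29, 47, 35, 22, 21, 32]
Tree (level-order array): [15, 12, 43, None, None, 29, 48, 22, 35, 47, None, 21, None, 32]
Rule: An internal node has at least one child.
Per-node child counts:
  node 15: 2 child(ren)
  node 12: 0 child(ren)
  node 43: 2 child(ren)
  node 29: 2 child(ren)
  node 22: 1 child(ren)
  node 21: 0 child(ren)
  node 35: 1 child(ren)
  node 32: 0 child(ren)
  node 48: 1 child(ren)
  node 47: 0 child(ren)
Matching nodes: [15, 43, 29, 22, 35, 48]
Count of internal (non-leaf) nodes: 6


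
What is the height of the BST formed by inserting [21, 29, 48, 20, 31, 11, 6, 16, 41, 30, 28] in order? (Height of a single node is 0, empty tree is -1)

Insertion order: [21, 29, 48, 20, 31, 11, 6, 16, 41, 30, 28]
Tree (level-order array): [21, 20, 29, 11, None, 28, 48, 6, 16, None, None, 31, None, None, None, None, None, 30, 41]
Compute height bottom-up (empty subtree = -1):
  height(6) = 1 + max(-1, -1) = 0
  height(16) = 1 + max(-1, -1) = 0
  height(11) = 1 + max(0, 0) = 1
  height(20) = 1 + max(1, -1) = 2
  height(28) = 1 + max(-1, -1) = 0
  height(30) = 1 + max(-1, -1) = 0
  height(41) = 1 + max(-1, -1) = 0
  height(31) = 1 + max(0, 0) = 1
  height(48) = 1 + max(1, -1) = 2
  height(29) = 1 + max(0, 2) = 3
  height(21) = 1 + max(2, 3) = 4
Height = 4


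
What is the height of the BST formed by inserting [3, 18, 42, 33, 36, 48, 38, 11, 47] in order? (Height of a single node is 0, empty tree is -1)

Insertion order: [3, 18, 42, 33, 36, 48, 38, 11, 47]
Tree (level-order array): [3, None, 18, 11, 42, None, None, 33, 48, None, 36, 47, None, None, 38]
Compute height bottom-up (empty subtree = -1):
  height(11) = 1 + max(-1, -1) = 0
  height(38) = 1 + max(-1, -1) = 0
  height(36) = 1 + max(-1, 0) = 1
  height(33) = 1 + max(-1, 1) = 2
  height(47) = 1 + max(-1, -1) = 0
  height(48) = 1 + max(0, -1) = 1
  height(42) = 1 + max(2, 1) = 3
  height(18) = 1 + max(0, 3) = 4
  height(3) = 1 + max(-1, 4) = 5
Height = 5


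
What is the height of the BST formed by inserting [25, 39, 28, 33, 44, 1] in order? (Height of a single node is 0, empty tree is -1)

Insertion order: [25, 39, 28, 33, 44, 1]
Tree (level-order array): [25, 1, 39, None, None, 28, 44, None, 33]
Compute height bottom-up (empty subtree = -1):
  height(1) = 1 + max(-1, -1) = 0
  height(33) = 1 + max(-1, -1) = 0
  height(28) = 1 + max(-1, 0) = 1
  height(44) = 1 + max(-1, -1) = 0
  height(39) = 1 + max(1, 0) = 2
  height(25) = 1 + max(0, 2) = 3
Height = 3


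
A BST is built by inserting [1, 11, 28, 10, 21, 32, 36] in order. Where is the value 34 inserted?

Starting tree (level order): [1, None, 11, 10, 28, None, None, 21, 32, None, None, None, 36]
Insertion path: 1 -> 11 -> 28 -> 32 -> 36
Result: insert 34 as left child of 36
Final tree (level order): [1, None, 11, 10, 28, None, None, 21, 32, None, None, None, 36, 34]


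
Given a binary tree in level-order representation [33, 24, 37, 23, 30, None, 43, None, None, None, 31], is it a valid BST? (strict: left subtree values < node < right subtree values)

Level-order array: [33, 24, 37, 23, 30, None, 43, None, None, None, 31]
Validate using subtree bounds (lo, hi): at each node, require lo < value < hi,
then recurse left with hi=value and right with lo=value.
Preorder trace (stopping at first violation):
  at node 33 with bounds (-inf, +inf): OK
  at node 24 with bounds (-inf, 33): OK
  at node 23 with bounds (-inf, 24): OK
  at node 30 with bounds (24, 33): OK
  at node 31 with bounds (30, 33): OK
  at node 37 with bounds (33, +inf): OK
  at node 43 with bounds (37, +inf): OK
No violation found at any node.
Result: Valid BST


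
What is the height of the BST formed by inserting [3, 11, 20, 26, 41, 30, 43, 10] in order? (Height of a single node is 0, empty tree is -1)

Insertion order: [3, 11, 20, 26, 41, 30, 43, 10]
Tree (level-order array): [3, None, 11, 10, 20, None, None, None, 26, None, 41, 30, 43]
Compute height bottom-up (empty subtree = -1):
  height(10) = 1 + max(-1, -1) = 0
  height(30) = 1 + max(-1, -1) = 0
  height(43) = 1 + max(-1, -1) = 0
  height(41) = 1 + max(0, 0) = 1
  height(26) = 1 + max(-1, 1) = 2
  height(20) = 1 + max(-1, 2) = 3
  height(11) = 1 + max(0, 3) = 4
  height(3) = 1 + max(-1, 4) = 5
Height = 5


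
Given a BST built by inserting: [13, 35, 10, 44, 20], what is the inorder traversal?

Tree insertion order: [13, 35, 10, 44, 20]
Tree (level-order array): [13, 10, 35, None, None, 20, 44]
Inorder traversal: [10, 13, 20, 35, 44]


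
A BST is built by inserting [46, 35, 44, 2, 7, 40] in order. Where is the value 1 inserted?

Starting tree (level order): [46, 35, None, 2, 44, None, 7, 40]
Insertion path: 46 -> 35 -> 2
Result: insert 1 as left child of 2
Final tree (level order): [46, 35, None, 2, 44, 1, 7, 40]


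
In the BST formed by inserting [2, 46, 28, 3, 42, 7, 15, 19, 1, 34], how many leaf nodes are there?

Tree built from: [2, 46, 28, 3, 42, 7, 15, 19, 1, 34]
Tree (level-order array): [2, 1, 46, None, None, 28, None, 3, 42, None, 7, 34, None, None, 15, None, None, None, 19]
Rule: A leaf has 0 children.
Per-node child counts:
  node 2: 2 child(ren)
  node 1: 0 child(ren)
  node 46: 1 child(ren)
  node 28: 2 child(ren)
  node 3: 1 child(ren)
  node 7: 1 child(ren)
  node 15: 1 child(ren)
  node 19: 0 child(ren)
  node 42: 1 child(ren)
  node 34: 0 child(ren)
Matching nodes: [1, 19, 34]
Count of leaf nodes: 3


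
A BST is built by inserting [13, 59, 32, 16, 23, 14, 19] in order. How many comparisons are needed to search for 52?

Search path for 52: 13 -> 59 -> 32
Found: False
Comparisons: 3


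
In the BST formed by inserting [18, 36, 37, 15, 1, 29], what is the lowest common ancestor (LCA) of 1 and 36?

Tree insertion order: [18, 36, 37, 15, 1, 29]
Tree (level-order array): [18, 15, 36, 1, None, 29, 37]
In a BST, the LCA of p=1, q=36 is the first node v on the
root-to-leaf path with p <= v <= q (go left if both < v, right if both > v).
Walk from root:
  at 18: 1 <= 18 <= 36, this is the LCA
LCA = 18


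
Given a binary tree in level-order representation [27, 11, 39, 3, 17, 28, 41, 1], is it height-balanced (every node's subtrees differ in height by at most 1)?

Tree (level-order array): [27, 11, 39, 3, 17, 28, 41, 1]
Definition: a tree is height-balanced if, at every node, |h(left) - h(right)| <= 1 (empty subtree has height -1).
Bottom-up per-node check:
  node 1: h_left=-1, h_right=-1, diff=0 [OK], height=0
  node 3: h_left=0, h_right=-1, diff=1 [OK], height=1
  node 17: h_left=-1, h_right=-1, diff=0 [OK], height=0
  node 11: h_left=1, h_right=0, diff=1 [OK], height=2
  node 28: h_left=-1, h_right=-1, diff=0 [OK], height=0
  node 41: h_left=-1, h_right=-1, diff=0 [OK], height=0
  node 39: h_left=0, h_right=0, diff=0 [OK], height=1
  node 27: h_left=2, h_right=1, diff=1 [OK], height=3
All nodes satisfy the balance condition.
Result: Balanced
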